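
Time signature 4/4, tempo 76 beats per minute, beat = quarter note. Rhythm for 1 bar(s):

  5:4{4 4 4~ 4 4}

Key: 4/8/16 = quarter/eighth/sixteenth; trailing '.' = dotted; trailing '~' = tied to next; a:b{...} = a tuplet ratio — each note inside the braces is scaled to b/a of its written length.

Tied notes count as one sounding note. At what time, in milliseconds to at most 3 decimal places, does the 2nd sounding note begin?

note 2 onset = 4/5b = 631.579ms

1. 0.0ms @ 0 + 631.579ms (4/5)
2. 631.579ms @ 4/5 + 631.579ms (4/5)
3. 1263.158ms @ 8/5 + 1263.158ms (8/5)
4. 2526.316ms @ 16/5 + 631.579ms (4/5)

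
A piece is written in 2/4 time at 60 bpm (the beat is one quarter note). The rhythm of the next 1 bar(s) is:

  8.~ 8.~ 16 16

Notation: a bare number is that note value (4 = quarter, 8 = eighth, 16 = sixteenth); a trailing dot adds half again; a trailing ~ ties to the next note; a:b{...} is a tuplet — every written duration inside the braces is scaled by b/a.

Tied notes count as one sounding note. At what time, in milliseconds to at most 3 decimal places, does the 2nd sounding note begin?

1. 0.0ms @ 0 + 1750.0ms (7/4)
2. 1750.0ms @ 7/4 + 250.0ms (1/4)

note 2 onset = 7/4b = 1750.0ms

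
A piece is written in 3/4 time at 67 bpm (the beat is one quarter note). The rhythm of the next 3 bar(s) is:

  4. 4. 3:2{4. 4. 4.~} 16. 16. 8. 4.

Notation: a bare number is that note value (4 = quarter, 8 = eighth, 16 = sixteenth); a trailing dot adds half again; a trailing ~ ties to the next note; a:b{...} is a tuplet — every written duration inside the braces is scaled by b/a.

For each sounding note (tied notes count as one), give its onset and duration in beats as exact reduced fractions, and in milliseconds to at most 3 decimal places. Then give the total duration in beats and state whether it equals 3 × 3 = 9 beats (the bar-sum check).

1) 0.0ms=0b +1343.284ms=3/2b
2) 1343.284ms=3/2b +1343.284ms=3/2b
3) 2686.567ms=3b +895.522ms=1b
4) 3582.09ms=4b +895.522ms=1b
5) 4477.612ms=5b +1231.343ms=11/8b
6) 5708.955ms=51/8b +335.821ms=3/8b
7) 6044.776ms=27/4b +671.642ms=3/4b
8) 6716.418ms=15/2b +1343.284ms=3/2b
Σ=9b of 9 (67bpm 3/4) — PASS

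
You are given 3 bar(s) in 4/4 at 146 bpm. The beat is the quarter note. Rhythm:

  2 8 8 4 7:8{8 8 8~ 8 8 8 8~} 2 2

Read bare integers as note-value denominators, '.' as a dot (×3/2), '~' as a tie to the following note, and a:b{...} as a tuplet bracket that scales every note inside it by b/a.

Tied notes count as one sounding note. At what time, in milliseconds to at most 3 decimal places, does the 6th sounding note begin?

note 6 onset = 32/7b = 1878.669ms

1. 0.0ms @ 0 + 821.918ms (2)
2. 821.918ms @ 2 + 205.479ms (1/2)
3. 1027.397ms @ 5/2 + 205.479ms (1/2)
4. 1232.877ms @ 3 + 410.959ms (1)
5. 1643.836ms @ 4 + 234.834ms (4/7)
6. 1878.669ms @ 32/7 + 234.834ms (4/7)
7. 2113.503ms @ 36/7 + 469.667ms (8/7)
8. 2583.17ms @ 44/7 + 234.834ms (4/7)
9. 2818.004ms @ 48/7 + 234.834ms (4/7)
10. 3052.838ms @ 52/7 + 1056.751ms (18/7)
11. 4109.589ms @ 10 + 821.918ms (2)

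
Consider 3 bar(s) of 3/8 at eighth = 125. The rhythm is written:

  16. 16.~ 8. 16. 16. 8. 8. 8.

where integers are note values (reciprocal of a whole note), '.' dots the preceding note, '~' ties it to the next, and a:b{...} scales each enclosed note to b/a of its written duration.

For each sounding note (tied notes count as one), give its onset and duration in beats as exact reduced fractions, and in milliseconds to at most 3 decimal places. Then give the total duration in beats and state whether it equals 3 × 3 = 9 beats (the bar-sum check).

1) 0.0ms=0b +360.0ms=3/4b
2) 360.0ms=3/4b +1080.0ms=9/4b
3) 1440.0ms=3b +360.0ms=3/4b
4) 1800.0ms=15/4b +360.0ms=3/4b
5) 2160.0ms=9/2b +720.0ms=3/2b
6) 2880.0ms=6b +720.0ms=3/2b
7) 3600.0ms=15/2b +720.0ms=3/2b
Σ=9b of 9 (125bpm 3/8) — PASS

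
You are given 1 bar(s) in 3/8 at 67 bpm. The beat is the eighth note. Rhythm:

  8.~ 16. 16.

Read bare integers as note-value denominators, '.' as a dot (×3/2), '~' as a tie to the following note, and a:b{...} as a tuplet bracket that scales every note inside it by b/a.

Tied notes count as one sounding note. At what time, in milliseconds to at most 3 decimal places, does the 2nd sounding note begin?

1. 0.0ms @ 0 + 2014.925ms (9/4)
2. 2014.925ms @ 9/4 + 671.642ms (3/4)

note 2 onset = 9/4b = 2014.925ms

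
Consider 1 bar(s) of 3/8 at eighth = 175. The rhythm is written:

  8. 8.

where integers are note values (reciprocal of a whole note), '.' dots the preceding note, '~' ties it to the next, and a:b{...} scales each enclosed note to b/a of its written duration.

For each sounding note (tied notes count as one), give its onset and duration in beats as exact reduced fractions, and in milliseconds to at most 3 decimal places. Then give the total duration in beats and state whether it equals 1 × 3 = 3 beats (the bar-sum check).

1) 0.0ms=0b +514.286ms=3/2b
2) 514.286ms=3/2b +514.286ms=3/2b
Σ=3b of 3 (175bpm 3/8) — PASS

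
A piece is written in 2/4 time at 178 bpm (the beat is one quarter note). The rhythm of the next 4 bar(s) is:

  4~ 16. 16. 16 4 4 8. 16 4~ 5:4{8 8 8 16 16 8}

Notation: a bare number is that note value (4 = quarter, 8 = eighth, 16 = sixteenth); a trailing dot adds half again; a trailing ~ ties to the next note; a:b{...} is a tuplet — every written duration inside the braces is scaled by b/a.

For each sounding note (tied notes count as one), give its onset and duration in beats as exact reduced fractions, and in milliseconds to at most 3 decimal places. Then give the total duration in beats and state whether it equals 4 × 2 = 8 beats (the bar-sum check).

1) 0.0ms=0b +463.483ms=11/8b
2) 463.483ms=11/8b +126.404ms=3/8b
3) 589.888ms=7/4b +84.27ms=1/4b
4) 674.157ms=2b +337.079ms=1b
5) 1011.236ms=3b +337.079ms=1b
6) 1348.315ms=4b +252.809ms=3/4b
7) 1601.124ms=19/4b +84.27ms=1/4b
8) 1685.393ms=5b +471.91ms=7/5b
9) 2157.303ms=32/5b +134.831ms=2/5b
10) 2292.135ms=34/5b +134.831ms=2/5b
11) 2426.966ms=36/5b +67.416ms=1/5b
12) 2494.382ms=37/5b +67.416ms=1/5b
13) 2561.798ms=38/5b +134.831ms=2/5b
Σ=8b of 8 (178bpm 2/4) — PASS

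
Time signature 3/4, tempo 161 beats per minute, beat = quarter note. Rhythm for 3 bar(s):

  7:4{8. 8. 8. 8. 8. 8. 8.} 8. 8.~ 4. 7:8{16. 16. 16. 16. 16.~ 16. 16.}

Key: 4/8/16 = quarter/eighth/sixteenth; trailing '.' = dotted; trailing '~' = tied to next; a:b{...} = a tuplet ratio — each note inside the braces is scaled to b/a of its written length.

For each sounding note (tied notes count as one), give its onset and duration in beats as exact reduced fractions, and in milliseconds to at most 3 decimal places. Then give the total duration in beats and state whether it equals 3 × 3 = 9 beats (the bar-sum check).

1) 0.0ms=0b +159.716ms=3/7b
2) 159.716ms=3/7b +159.716ms=3/7b
3) 319.432ms=6/7b +159.716ms=3/7b
4) 479.148ms=9/7b +159.716ms=3/7b
5) 638.864ms=12/7b +159.716ms=3/7b
6) 798.58ms=15/7b +159.716ms=3/7b
7) 958.296ms=18/7b +159.716ms=3/7b
8) 1118.012ms=3b +279.503ms=3/4b
9) 1397.516ms=15/4b +838.509ms=9/4b
10) 2236.025ms=6b +159.716ms=3/7b
11) 2395.741ms=45/7b +159.716ms=3/7b
12) 2555.457ms=48/7b +159.716ms=3/7b
13) 2715.173ms=51/7b +159.716ms=3/7b
14) 2874.889ms=54/7b +319.432ms=6/7b
15) 3194.321ms=60/7b +159.716ms=3/7b
Σ=9b of 9 (161bpm 3/4) — PASS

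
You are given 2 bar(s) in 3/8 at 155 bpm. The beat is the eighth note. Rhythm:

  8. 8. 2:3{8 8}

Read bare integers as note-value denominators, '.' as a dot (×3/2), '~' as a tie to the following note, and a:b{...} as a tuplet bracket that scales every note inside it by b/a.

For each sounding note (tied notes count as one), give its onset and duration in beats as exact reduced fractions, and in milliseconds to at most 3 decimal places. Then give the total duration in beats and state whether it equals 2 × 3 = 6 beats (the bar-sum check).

1) 0.0ms=0b +580.645ms=3/2b
2) 580.645ms=3/2b +580.645ms=3/2b
3) 1161.29ms=3b +580.645ms=3/2b
4) 1741.935ms=9/2b +580.645ms=3/2b
Σ=6b of 6 (155bpm 3/8) — PASS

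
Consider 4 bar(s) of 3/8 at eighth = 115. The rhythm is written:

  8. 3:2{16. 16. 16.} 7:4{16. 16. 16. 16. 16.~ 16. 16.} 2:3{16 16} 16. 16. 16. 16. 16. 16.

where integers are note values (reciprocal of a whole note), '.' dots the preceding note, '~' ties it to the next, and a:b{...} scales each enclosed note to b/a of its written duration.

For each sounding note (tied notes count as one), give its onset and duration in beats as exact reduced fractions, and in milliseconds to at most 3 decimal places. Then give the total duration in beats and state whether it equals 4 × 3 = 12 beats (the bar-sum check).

1) 0.0ms=0b +782.609ms=3/2b
2) 782.609ms=3/2b +260.87ms=1/2b
3) 1043.478ms=2b +260.87ms=1/2b
4) 1304.348ms=5/2b +260.87ms=1/2b
5) 1565.217ms=3b +223.602ms=3/7b
6) 1788.82ms=24/7b +223.602ms=3/7b
7) 2012.422ms=27/7b +223.602ms=3/7b
8) 2236.025ms=30/7b +223.602ms=3/7b
9) 2459.627ms=33/7b +447.205ms=6/7b
10) 2906.832ms=39/7b +223.602ms=3/7b
11) 3130.435ms=6b +391.304ms=3/4b
12) 3521.739ms=27/4b +391.304ms=3/4b
13) 3913.043ms=15/2b +391.304ms=3/4b
14) 4304.348ms=33/4b +391.304ms=3/4b
15) 4695.652ms=9b +391.304ms=3/4b
16) 5086.957ms=39/4b +391.304ms=3/4b
17) 5478.261ms=21/2b +391.304ms=3/4b
18) 5869.565ms=45/4b +391.304ms=3/4b
Σ=12b of 12 (115bpm 3/8) — PASS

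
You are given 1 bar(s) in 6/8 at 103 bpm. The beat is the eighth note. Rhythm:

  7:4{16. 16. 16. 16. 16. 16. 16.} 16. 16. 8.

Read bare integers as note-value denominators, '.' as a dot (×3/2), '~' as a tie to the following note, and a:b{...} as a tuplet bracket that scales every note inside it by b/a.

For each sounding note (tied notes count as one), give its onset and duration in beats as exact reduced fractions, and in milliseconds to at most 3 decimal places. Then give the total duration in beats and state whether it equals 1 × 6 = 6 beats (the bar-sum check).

1) 0.0ms=0b +249.653ms=3/7b
2) 249.653ms=3/7b +249.653ms=3/7b
3) 499.307ms=6/7b +249.653ms=3/7b
4) 748.96ms=9/7b +249.653ms=3/7b
5) 998.613ms=12/7b +249.653ms=3/7b
6) 1248.266ms=15/7b +249.653ms=3/7b
7) 1497.92ms=18/7b +249.653ms=3/7b
8) 1747.573ms=3b +436.893ms=3/4b
9) 2184.466ms=15/4b +436.893ms=3/4b
10) 2621.359ms=9/2b +873.786ms=3/2b
Σ=6b of 6 (103bpm 6/8) — PASS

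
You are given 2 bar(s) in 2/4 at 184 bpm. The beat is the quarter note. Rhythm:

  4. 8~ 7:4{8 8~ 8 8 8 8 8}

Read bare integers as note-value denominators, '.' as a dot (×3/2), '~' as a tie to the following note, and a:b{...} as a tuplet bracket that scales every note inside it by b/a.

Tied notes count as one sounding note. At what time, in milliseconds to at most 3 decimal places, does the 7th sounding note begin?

note 7 onset = 26/7b = 1211.18ms

1. 0.0ms @ 0 + 489.13ms (3/2)
2. 489.13ms @ 3/2 + 256.211ms (11/14)
3. 745.342ms @ 16/7 + 186.335ms (4/7)
4. 931.677ms @ 20/7 + 93.168ms (2/7)
5. 1024.845ms @ 22/7 + 93.168ms (2/7)
6. 1118.012ms @ 24/7 + 93.168ms (2/7)
7. 1211.18ms @ 26/7 + 93.168ms (2/7)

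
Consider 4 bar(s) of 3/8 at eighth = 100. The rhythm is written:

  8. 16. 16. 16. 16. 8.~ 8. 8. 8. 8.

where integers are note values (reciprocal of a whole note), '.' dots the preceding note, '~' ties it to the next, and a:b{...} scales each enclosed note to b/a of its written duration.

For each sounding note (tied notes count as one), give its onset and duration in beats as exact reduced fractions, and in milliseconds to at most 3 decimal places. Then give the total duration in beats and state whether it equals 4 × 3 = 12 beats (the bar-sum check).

1) 0.0ms=0b +900.0ms=3/2b
2) 900.0ms=3/2b +450.0ms=3/4b
3) 1350.0ms=9/4b +450.0ms=3/4b
4) 1800.0ms=3b +450.0ms=3/4b
5) 2250.0ms=15/4b +450.0ms=3/4b
6) 2700.0ms=9/2b +1800.0ms=3b
7) 4500.0ms=15/2b +900.0ms=3/2b
8) 5400.0ms=9b +900.0ms=3/2b
9) 6300.0ms=21/2b +900.0ms=3/2b
Σ=12b of 12 (100bpm 3/8) — PASS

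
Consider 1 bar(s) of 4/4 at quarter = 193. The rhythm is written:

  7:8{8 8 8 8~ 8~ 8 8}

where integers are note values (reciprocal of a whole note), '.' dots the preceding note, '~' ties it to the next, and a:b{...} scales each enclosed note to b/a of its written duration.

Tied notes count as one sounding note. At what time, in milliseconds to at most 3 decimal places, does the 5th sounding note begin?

note 5 onset = 24/7b = 1065.877ms

1. 0.0ms @ 0 + 177.646ms (4/7)
2. 177.646ms @ 4/7 + 177.646ms (4/7)
3. 355.292ms @ 8/7 + 177.646ms (4/7)
4. 532.939ms @ 12/7 + 532.939ms (12/7)
5. 1065.877ms @ 24/7 + 177.646ms (4/7)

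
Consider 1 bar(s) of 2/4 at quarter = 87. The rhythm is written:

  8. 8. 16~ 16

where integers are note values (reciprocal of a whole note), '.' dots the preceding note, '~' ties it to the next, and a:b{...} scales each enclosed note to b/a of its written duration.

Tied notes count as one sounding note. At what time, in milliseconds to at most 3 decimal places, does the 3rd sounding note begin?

1. 0.0ms @ 0 + 517.241ms (3/4)
2. 517.241ms @ 3/4 + 517.241ms (3/4)
3. 1034.483ms @ 3/2 + 344.828ms (1/2)

note 3 onset = 3/2b = 1034.483ms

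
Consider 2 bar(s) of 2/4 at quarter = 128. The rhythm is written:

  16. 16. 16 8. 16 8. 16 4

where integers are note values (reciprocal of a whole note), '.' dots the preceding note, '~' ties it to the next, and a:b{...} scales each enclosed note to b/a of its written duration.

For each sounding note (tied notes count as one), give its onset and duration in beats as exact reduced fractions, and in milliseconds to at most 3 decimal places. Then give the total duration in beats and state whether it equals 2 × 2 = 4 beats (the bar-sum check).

1) 0.0ms=0b +175.781ms=3/8b
2) 175.781ms=3/8b +175.781ms=3/8b
3) 351.562ms=3/4b +117.188ms=1/4b
4) 468.75ms=1b +351.562ms=3/4b
5) 820.312ms=7/4b +117.188ms=1/4b
6) 937.5ms=2b +351.562ms=3/4b
7) 1289.062ms=11/4b +117.188ms=1/4b
8) 1406.25ms=3b +468.75ms=1b
Σ=4b of 4 (128bpm 2/4) — PASS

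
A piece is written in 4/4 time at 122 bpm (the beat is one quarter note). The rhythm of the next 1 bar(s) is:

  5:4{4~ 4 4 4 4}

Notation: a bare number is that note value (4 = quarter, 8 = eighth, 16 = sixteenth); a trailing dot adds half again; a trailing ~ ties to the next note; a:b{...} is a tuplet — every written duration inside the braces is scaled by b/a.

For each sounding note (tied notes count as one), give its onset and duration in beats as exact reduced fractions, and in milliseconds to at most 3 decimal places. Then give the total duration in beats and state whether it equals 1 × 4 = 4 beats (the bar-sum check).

1) 0.0ms=0b +786.885ms=8/5b
2) 786.885ms=8/5b +393.443ms=4/5b
3) 1180.328ms=12/5b +393.443ms=4/5b
4) 1573.77ms=16/5b +393.443ms=4/5b
Σ=4b of 4 (122bpm 4/4) — PASS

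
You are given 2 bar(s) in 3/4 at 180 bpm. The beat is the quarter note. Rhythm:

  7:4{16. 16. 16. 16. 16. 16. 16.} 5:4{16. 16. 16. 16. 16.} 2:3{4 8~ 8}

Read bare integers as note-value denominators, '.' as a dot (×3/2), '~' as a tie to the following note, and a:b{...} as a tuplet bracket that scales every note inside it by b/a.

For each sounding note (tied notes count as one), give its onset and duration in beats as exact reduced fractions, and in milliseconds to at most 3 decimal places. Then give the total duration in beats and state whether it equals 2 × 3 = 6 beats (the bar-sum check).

1) 0.0ms=0b +71.429ms=3/14b
2) 71.429ms=3/14b +71.429ms=3/14b
3) 142.857ms=3/7b +71.429ms=3/14b
4) 214.286ms=9/14b +71.429ms=3/14b
5) 285.714ms=6/7b +71.429ms=3/14b
6) 357.143ms=15/14b +71.429ms=3/14b
7) 428.571ms=9/7b +71.429ms=3/14b
8) 500.0ms=3/2b +100.0ms=3/10b
9) 600.0ms=9/5b +100.0ms=3/10b
10) 700.0ms=21/10b +100.0ms=3/10b
11) 800.0ms=12/5b +100.0ms=3/10b
12) 900.0ms=27/10b +100.0ms=3/10b
13) 1000.0ms=3b +500.0ms=3/2b
14) 1500.0ms=9/2b +500.0ms=3/2b
Σ=6b of 6 (180bpm 3/4) — PASS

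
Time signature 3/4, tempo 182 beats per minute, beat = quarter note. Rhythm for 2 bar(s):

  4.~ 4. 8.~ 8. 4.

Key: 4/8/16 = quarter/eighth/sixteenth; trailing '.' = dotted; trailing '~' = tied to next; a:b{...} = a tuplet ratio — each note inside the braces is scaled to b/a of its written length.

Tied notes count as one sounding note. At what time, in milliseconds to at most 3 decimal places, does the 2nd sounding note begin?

1. 0.0ms @ 0 + 989.011ms (3)
2. 989.011ms @ 3 + 494.505ms (3/2)
3. 1483.516ms @ 9/2 + 494.505ms (3/2)

note 2 onset = 3b = 989.011ms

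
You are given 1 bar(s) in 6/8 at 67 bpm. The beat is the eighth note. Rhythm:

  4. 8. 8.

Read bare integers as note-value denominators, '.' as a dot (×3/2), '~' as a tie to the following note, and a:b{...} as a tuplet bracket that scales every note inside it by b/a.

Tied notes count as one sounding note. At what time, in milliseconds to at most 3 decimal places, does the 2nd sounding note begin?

note 2 onset = 3b = 2686.567ms

1. 0.0ms @ 0 + 2686.567ms (3)
2. 2686.567ms @ 3 + 1343.284ms (3/2)
3. 4029.851ms @ 9/2 + 1343.284ms (3/2)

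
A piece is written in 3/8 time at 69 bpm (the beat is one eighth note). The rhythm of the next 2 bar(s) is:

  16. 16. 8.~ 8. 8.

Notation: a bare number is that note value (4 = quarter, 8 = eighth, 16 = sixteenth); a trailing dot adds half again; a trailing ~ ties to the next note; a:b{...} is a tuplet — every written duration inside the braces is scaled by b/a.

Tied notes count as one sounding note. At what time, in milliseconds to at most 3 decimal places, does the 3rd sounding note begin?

1. 0.0ms @ 0 + 652.174ms (3/4)
2. 652.174ms @ 3/4 + 652.174ms (3/4)
3. 1304.348ms @ 3/2 + 2608.696ms (3)
4. 3913.043ms @ 9/2 + 1304.348ms (3/2)

note 3 onset = 3/2b = 1304.348ms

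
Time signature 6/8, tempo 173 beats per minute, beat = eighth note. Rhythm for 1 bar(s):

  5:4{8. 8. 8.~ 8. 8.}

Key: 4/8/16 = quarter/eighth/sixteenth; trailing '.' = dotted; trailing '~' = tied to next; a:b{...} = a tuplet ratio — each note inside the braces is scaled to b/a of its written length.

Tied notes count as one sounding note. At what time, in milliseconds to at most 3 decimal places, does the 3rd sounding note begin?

note 3 onset = 12/5b = 832.37ms

1. 0.0ms @ 0 + 416.185ms (6/5)
2. 416.185ms @ 6/5 + 416.185ms (6/5)
3. 832.37ms @ 12/5 + 832.37ms (12/5)
4. 1664.74ms @ 24/5 + 416.185ms (6/5)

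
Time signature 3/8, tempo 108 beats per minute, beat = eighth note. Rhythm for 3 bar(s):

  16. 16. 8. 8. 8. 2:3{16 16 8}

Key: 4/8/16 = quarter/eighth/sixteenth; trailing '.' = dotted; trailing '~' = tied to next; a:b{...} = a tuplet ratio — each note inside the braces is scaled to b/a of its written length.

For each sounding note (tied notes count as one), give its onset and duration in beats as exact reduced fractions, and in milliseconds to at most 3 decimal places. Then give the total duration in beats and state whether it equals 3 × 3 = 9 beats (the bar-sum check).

1) 0.0ms=0b +416.667ms=3/4b
2) 416.667ms=3/4b +416.667ms=3/4b
3) 833.333ms=3/2b +833.333ms=3/2b
4) 1666.667ms=3b +833.333ms=3/2b
5) 2500.0ms=9/2b +833.333ms=3/2b
6) 3333.333ms=6b +416.667ms=3/4b
7) 3750.0ms=27/4b +416.667ms=3/4b
8) 4166.667ms=15/2b +833.333ms=3/2b
Σ=9b of 9 (108bpm 3/8) — PASS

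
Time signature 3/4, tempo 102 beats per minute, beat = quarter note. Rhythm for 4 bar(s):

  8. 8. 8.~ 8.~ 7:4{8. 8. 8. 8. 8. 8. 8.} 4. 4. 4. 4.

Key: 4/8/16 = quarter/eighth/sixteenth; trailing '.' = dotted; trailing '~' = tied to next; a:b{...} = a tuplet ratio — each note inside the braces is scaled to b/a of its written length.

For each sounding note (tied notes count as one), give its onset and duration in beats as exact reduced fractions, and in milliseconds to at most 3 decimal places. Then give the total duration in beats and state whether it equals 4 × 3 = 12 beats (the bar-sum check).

1) 0.0ms=0b +441.176ms=3/4b
2) 441.176ms=3/4b +441.176ms=3/4b
3) 882.353ms=3/2b +1134.454ms=27/14b
4) 2016.807ms=24/7b +252.101ms=3/7b
5) 2268.908ms=27/7b +252.101ms=3/7b
6) 2521.008ms=30/7b +252.101ms=3/7b
7) 2773.109ms=33/7b +252.101ms=3/7b
8) 3025.21ms=36/7b +252.101ms=3/7b
9) 3277.311ms=39/7b +252.101ms=3/7b
10) 3529.412ms=6b +882.353ms=3/2b
11) 4411.765ms=15/2b +882.353ms=3/2b
12) 5294.118ms=9b +882.353ms=3/2b
13) 6176.471ms=21/2b +882.353ms=3/2b
Σ=12b of 12 (102bpm 3/4) — PASS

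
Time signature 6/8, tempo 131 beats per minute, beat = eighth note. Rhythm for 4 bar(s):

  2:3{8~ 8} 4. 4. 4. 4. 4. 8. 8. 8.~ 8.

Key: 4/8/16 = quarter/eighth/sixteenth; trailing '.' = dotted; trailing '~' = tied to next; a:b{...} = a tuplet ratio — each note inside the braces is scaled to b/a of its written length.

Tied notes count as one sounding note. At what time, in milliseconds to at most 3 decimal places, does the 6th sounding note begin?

note 6 onset = 15b = 6870.229ms

1. 0.0ms @ 0 + 1374.046ms (3)
2. 1374.046ms @ 3 + 1374.046ms (3)
3. 2748.092ms @ 6 + 1374.046ms (3)
4. 4122.137ms @ 9 + 1374.046ms (3)
5. 5496.183ms @ 12 + 1374.046ms (3)
6. 6870.229ms @ 15 + 1374.046ms (3)
7. 8244.275ms @ 18 + 687.023ms (3/2)
8. 8931.298ms @ 39/2 + 687.023ms (3/2)
9. 9618.321ms @ 21 + 1374.046ms (3)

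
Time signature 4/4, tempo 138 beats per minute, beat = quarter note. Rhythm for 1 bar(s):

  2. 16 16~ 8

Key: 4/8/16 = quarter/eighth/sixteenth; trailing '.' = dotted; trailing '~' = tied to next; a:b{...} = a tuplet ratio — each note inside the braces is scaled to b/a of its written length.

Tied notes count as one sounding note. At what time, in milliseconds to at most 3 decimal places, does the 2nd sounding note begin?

1. 0.0ms @ 0 + 1304.348ms (3)
2. 1304.348ms @ 3 + 108.696ms (1/4)
3. 1413.043ms @ 13/4 + 326.087ms (3/4)

note 2 onset = 3b = 1304.348ms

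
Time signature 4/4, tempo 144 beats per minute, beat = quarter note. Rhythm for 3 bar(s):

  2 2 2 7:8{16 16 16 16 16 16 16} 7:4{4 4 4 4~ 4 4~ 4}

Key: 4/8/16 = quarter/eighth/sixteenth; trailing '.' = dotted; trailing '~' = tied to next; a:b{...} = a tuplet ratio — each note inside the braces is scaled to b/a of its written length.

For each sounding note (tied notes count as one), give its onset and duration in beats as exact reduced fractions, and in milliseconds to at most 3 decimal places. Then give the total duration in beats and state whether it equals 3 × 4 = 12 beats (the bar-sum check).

1) 0.0ms=0b +833.333ms=2b
2) 833.333ms=2b +833.333ms=2b
3) 1666.667ms=4b +833.333ms=2b
4) 2500.0ms=6b +119.048ms=2/7b
5) 2619.048ms=44/7b +119.048ms=2/7b
6) 2738.095ms=46/7b +119.048ms=2/7b
7) 2857.143ms=48/7b +119.048ms=2/7b
8) 2976.19ms=50/7b +119.048ms=2/7b
9) 3095.238ms=52/7b +119.048ms=2/7b
10) 3214.286ms=54/7b +119.048ms=2/7b
11) 3333.333ms=8b +238.095ms=4/7b
12) 3571.429ms=60/7b +238.095ms=4/7b
13) 3809.524ms=64/7b +238.095ms=4/7b
14) 4047.619ms=68/7b +476.19ms=8/7b
15) 4523.81ms=76/7b +476.19ms=8/7b
Σ=12b of 12 (144bpm 4/4) — PASS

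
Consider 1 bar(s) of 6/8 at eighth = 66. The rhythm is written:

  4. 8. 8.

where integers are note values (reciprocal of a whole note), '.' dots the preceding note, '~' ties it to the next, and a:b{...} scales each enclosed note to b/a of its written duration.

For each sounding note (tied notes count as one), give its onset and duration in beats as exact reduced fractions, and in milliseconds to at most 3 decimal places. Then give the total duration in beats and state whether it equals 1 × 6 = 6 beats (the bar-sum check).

1) 0.0ms=0b +2727.273ms=3b
2) 2727.273ms=3b +1363.636ms=3/2b
3) 4090.909ms=9/2b +1363.636ms=3/2b
Σ=6b of 6 (66bpm 6/8) — PASS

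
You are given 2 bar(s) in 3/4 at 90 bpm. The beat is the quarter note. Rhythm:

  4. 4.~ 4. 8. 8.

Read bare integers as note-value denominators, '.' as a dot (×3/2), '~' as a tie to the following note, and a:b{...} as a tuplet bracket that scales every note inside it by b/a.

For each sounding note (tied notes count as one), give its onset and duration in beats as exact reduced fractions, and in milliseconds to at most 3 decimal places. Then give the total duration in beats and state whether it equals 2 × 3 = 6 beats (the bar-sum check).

1) 0.0ms=0b +1000.0ms=3/2b
2) 1000.0ms=3/2b +2000.0ms=3b
3) 3000.0ms=9/2b +500.0ms=3/4b
4) 3500.0ms=21/4b +500.0ms=3/4b
Σ=6b of 6 (90bpm 3/4) — PASS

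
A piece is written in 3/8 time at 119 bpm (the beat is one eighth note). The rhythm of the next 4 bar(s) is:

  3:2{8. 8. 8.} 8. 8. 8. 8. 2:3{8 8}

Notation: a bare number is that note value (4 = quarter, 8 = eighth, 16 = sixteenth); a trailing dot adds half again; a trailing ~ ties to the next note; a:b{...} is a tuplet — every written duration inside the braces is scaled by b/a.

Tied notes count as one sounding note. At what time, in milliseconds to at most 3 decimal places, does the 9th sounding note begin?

1. 0.0ms @ 0 + 504.202ms (1)
2. 504.202ms @ 1 + 504.202ms (1)
3. 1008.403ms @ 2 + 504.202ms (1)
4. 1512.605ms @ 3 + 756.303ms (3/2)
5. 2268.908ms @ 9/2 + 756.303ms (3/2)
6. 3025.21ms @ 6 + 756.303ms (3/2)
7. 3781.513ms @ 15/2 + 756.303ms (3/2)
8. 4537.815ms @ 9 + 756.303ms (3/2)
9. 5294.118ms @ 21/2 + 756.303ms (3/2)

note 9 onset = 21/2b = 5294.118ms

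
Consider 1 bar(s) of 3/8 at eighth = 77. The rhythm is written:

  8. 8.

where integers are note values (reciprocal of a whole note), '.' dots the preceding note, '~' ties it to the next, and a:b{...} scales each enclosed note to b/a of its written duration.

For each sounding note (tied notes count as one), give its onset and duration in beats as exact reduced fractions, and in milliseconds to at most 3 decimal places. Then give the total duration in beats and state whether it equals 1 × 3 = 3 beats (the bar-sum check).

1) 0.0ms=0b +1168.831ms=3/2b
2) 1168.831ms=3/2b +1168.831ms=3/2b
Σ=3b of 3 (77bpm 3/8) — PASS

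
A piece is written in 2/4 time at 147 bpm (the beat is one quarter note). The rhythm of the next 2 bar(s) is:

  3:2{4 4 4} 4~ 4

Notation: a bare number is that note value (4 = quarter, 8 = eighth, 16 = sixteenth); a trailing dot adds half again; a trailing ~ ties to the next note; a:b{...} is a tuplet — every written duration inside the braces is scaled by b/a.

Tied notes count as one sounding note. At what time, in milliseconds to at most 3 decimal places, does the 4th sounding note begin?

1. 0.0ms @ 0 + 272.109ms (2/3)
2. 272.109ms @ 2/3 + 272.109ms (2/3)
3. 544.218ms @ 4/3 + 272.109ms (2/3)
4. 816.327ms @ 2 + 816.327ms (2)

note 4 onset = 2b = 816.327ms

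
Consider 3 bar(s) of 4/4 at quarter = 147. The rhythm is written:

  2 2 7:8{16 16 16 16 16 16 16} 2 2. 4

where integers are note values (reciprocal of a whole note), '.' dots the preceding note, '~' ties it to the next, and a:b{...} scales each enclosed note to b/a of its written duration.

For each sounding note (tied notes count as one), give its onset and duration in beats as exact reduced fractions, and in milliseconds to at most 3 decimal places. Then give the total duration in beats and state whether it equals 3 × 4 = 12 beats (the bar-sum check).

1) 0.0ms=0b +816.327ms=2b
2) 816.327ms=2b +816.327ms=2b
3) 1632.653ms=4b +116.618ms=2/7b
4) 1749.271ms=30/7b +116.618ms=2/7b
5) 1865.889ms=32/7b +116.618ms=2/7b
6) 1982.507ms=34/7b +116.618ms=2/7b
7) 2099.125ms=36/7b +116.618ms=2/7b
8) 2215.743ms=38/7b +116.618ms=2/7b
9) 2332.362ms=40/7b +116.618ms=2/7b
10) 2448.98ms=6b +816.327ms=2b
11) 3265.306ms=8b +1224.49ms=3b
12) 4489.796ms=11b +408.163ms=1b
Σ=12b of 12 (147bpm 4/4) — PASS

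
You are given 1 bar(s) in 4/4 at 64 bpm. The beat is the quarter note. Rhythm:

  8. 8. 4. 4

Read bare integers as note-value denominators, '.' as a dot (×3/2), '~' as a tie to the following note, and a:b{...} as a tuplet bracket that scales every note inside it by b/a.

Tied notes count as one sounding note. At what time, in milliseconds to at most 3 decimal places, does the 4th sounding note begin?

1. 0.0ms @ 0 + 703.125ms (3/4)
2. 703.125ms @ 3/4 + 703.125ms (3/4)
3. 1406.25ms @ 3/2 + 1406.25ms (3/2)
4. 2812.5ms @ 3 + 937.5ms (1)

note 4 onset = 3b = 2812.5ms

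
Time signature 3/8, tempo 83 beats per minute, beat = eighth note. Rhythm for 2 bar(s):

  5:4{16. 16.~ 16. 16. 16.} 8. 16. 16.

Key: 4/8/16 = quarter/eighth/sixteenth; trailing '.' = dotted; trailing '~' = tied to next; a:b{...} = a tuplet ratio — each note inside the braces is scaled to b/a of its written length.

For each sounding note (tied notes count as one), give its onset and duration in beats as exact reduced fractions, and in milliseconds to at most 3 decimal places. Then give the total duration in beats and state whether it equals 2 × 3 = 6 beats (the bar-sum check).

1) 0.0ms=0b +433.735ms=3/5b
2) 433.735ms=3/5b +867.47ms=6/5b
3) 1301.205ms=9/5b +433.735ms=3/5b
4) 1734.94ms=12/5b +433.735ms=3/5b
5) 2168.675ms=3b +1084.337ms=3/2b
6) 3253.012ms=9/2b +542.169ms=3/4b
7) 3795.181ms=21/4b +542.169ms=3/4b
Σ=6b of 6 (83bpm 3/8) — PASS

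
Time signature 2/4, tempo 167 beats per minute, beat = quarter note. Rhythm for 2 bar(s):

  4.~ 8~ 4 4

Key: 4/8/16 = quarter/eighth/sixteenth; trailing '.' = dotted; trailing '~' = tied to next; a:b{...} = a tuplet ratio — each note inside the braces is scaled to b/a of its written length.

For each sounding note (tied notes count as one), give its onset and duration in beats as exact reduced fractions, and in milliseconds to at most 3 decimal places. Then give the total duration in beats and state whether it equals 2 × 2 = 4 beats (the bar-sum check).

1) 0.0ms=0b +1077.844ms=3b
2) 1077.844ms=3b +359.281ms=1b
Σ=4b of 4 (167bpm 2/4) — PASS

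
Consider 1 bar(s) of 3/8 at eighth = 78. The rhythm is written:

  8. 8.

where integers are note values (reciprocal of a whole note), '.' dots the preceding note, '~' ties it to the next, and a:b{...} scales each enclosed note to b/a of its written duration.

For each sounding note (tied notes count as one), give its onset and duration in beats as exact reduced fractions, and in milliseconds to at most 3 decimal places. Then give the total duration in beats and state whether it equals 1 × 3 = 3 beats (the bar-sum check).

1) 0.0ms=0b +1153.846ms=3/2b
2) 1153.846ms=3/2b +1153.846ms=3/2b
Σ=3b of 3 (78bpm 3/8) — PASS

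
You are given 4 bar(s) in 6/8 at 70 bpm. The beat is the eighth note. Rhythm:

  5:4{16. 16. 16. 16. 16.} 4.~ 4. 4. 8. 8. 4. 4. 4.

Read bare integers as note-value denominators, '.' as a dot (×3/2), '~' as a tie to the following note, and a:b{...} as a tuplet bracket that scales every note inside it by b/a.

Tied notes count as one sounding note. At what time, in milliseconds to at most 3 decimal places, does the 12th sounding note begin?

note 12 onset = 21b = 18000.0ms

1. 0.0ms @ 0 + 514.286ms (3/5)
2. 514.286ms @ 3/5 + 514.286ms (3/5)
3. 1028.571ms @ 6/5 + 514.286ms (3/5)
4. 1542.857ms @ 9/5 + 514.286ms (3/5)
5. 2057.143ms @ 12/5 + 514.286ms (3/5)
6. 2571.429ms @ 3 + 5142.857ms (6)
7. 7714.286ms @ 9 + 2571.429ms (3)
8. 10285.714ms @ 12 + 1285.714ms (3/2)
9. 11571.429ms @ 27/2 + 1285.714ms (3/2)
10. 12857.143ms @ 15 + 2571.429ms (3)
11. 15428.571ms @ 18 + 2571.429ms (3)
12. 18000.0ms @ 21 + 2571.429ms (3)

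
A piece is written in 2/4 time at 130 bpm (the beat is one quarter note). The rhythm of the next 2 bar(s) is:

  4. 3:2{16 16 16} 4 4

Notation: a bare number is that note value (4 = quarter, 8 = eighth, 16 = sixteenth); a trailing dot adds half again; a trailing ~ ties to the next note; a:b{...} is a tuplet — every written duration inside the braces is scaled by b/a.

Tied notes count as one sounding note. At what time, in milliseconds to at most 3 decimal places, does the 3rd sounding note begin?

1. 0.0ms @ 0 + 692.308ms (3/2)
2. 692.308ms @ 3/2 + 76.923ms (1/6)
3. 769.231ms @ 5/3 + 76.923ms (1/6)
4. 846.154ms @ 11/6 + 76.923ms (1/6)
5. 923.077ms @ 2 + 461.538ms (1)
6. 1384.615ms @ 3 + 461.538ms (1)

note 3 onset = 5/3b = 769.231ms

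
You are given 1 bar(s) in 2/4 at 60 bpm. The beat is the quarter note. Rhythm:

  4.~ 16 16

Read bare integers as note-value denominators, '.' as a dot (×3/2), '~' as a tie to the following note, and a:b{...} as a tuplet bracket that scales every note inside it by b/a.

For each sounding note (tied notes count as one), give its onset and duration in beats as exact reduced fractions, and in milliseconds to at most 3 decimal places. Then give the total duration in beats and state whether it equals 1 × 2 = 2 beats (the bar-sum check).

1) 0.0ms=0b +1750.0ms=7/4b
2) 1750.0ms=7/4b +250.0ms=1/4b
Σ=2b of 2 (60bpm 2/4) — PASS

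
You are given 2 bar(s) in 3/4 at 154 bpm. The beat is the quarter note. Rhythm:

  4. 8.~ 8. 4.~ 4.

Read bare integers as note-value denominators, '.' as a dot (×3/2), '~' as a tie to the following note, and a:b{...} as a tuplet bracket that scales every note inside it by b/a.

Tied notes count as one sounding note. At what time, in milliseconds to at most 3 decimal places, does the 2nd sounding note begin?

1. 0.0ms @ 0 + 584.416ms (3/2)
2. 584.416ms @ 3/2 + 584.416ms (3/2)
3. 1168.831ms @ 3 + 1168.831ms (3)

note 2 onset = 3/2b = 584.416ms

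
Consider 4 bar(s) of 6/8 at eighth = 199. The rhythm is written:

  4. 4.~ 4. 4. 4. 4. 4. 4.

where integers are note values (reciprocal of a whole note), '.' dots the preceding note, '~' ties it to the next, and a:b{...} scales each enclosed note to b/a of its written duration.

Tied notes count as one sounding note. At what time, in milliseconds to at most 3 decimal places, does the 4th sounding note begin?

1. 0.0ms @ 0 + 904.523ms (3)
2. 904.523ms @ 3 + 1809.045ms (6)
3. 2713.568ms @ 9 + 904.523ms (3)
4. 3618.09ms @ 12 + 904.523ms (3)
5. 4522.613ms @ 15 + 904.523ms (3)
6. 5427.136ms @ 18 + 904.523ms (3)
7. 6331.658ms @ 21 + 904.523ms (3)

note 4 onset = 12b = 3618.09ms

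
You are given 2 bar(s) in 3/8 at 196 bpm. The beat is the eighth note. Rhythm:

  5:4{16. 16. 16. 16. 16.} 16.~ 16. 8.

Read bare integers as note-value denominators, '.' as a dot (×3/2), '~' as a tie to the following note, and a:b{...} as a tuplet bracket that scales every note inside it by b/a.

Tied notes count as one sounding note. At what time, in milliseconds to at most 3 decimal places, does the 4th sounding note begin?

note 4 onset = 9/5b = 551.02ms

1. 0.0ms @ 0 + 183.673ms (3/5)
2. 183.673ms @ 3/5 + 183.673ms (3/5)
3. 367.347ms @ 6/5 + 183.673ms (3/5)
4. 551.02ms @ 9/5 + 183.673ms (3/5)
5. 734.694ms @ 12/5 + 183.673ms (3/5)
6. 918.367ms @ 3 + 459.184ms (3/2)
7. 1377.551ms @ 9/2 + 459.184ms (3/2)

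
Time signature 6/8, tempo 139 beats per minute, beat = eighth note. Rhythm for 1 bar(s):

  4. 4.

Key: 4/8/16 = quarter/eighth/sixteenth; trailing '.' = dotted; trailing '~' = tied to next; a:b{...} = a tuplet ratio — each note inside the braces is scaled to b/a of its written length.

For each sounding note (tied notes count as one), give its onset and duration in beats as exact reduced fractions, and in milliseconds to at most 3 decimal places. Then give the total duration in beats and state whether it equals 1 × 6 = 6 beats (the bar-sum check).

1) 0.0ms=0b +1294.964ms=3b
2) 1294.964ms=3b +1294.964ms=3b
Σ=6b of 6 (139bpm 6/8) — PASS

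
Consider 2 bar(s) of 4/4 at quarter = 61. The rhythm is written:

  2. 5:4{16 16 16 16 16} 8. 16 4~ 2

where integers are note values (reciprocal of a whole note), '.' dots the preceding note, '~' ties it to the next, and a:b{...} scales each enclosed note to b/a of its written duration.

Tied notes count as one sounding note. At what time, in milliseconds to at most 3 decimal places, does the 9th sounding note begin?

1. 0.0ms @ 0 + 2950.82ms (3)
2. 2950.82ms @ 3 + 196.721ms (1/5)
3. 3147.541ms @ 16/5 + 196.721ms (1/5)
4. 3344.262ms @ 17/5 + 196.721ms (1/5)
5. 3540.984ms @ 18/5 + 196.721ms (1/5)
6. 3737.705ms @ 19/5 + 196.721ms (1/5)
7. 3934.426ms @ 4 + 737.705ms (3/4)
8. 4672.131ms @ 19/4 + 245.902ms (1/4)
9. 4918.033ms @ 5 + 2950.82ms (3)

note 9 onset = 5b = 4918.033ms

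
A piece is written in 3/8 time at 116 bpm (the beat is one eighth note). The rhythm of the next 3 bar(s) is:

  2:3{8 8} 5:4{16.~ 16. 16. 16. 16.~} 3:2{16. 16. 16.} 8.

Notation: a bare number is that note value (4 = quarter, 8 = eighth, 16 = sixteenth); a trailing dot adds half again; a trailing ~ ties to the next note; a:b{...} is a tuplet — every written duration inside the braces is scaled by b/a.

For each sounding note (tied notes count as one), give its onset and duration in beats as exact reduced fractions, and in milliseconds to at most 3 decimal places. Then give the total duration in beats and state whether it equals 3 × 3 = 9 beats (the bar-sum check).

1) 0.0ms=0b +775.862ms=3/2b
2) 775.862ms=3/2b +775.862ms=3/2b
3) 1551.724ms=3b +620.69ms=6/5b
4) 2172.414ms=21/5b +310.345ms=3/5b
5) 2482.759ms=24/5b +310.345ms=3/5b
6) 2793.103ms=27/5b +568.966ms=11/10b
7) 3362.069ms=13/2b +258.621ms=1/2b
8) 3620.69ms=7b +258.621ms=1/2b
9) 3879.31ms=15/2b +775.862ms=3/2b
Σ=9b of 9 (116bpm 3/8) — PASS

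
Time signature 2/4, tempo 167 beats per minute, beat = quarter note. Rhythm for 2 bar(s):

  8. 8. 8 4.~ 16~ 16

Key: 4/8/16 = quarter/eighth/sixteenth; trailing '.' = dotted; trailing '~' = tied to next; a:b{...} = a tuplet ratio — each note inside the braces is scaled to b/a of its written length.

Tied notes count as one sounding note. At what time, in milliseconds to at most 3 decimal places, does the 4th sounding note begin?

1. 0.0ms @ 0 + 269.461ms (3/4)
2. 269.461ms @ 3/4 + 269.461ms (3/4)
3. 538.922ms @ 3/2 + 179.641ms (1/2)
4. 718.563ms @ 2 + 718.563ms (2)

note 4 onset = 2b = 718.563ms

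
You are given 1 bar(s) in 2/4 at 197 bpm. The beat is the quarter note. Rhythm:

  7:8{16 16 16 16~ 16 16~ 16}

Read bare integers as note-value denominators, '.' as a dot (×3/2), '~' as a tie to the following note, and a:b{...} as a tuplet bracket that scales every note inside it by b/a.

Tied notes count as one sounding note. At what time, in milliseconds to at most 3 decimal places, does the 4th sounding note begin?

note 4 onset = 6/7b = 261.059ms

1. 0.0ms @ 0 + 87.02ms (2/7)
2. 87.02ms @ 2/7 + 87.02ms (2/7)
3. 174.039ms @ 4/7 + 87.02ms (2/7)
4. 261.059ms @ 6/7 + 174.039ms (4/7)
5. 435.098ms @ 10/7 + 174.039ms (4/7)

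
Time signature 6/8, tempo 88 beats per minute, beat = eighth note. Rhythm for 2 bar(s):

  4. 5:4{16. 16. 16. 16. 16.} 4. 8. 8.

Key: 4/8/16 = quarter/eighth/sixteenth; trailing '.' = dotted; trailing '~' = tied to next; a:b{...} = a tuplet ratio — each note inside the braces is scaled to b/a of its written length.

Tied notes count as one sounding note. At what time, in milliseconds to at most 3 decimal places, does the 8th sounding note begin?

1. 0.0ms @ 0 + 2045.455ms (3)
2. 2045.455ms @ 3 + 409.091ms (3/5)
3. 2454.545ms @ 18/5 + 409.091ms (3/5)
4. 2863.636ms @ 21/5 + 409.091ms (3/5)
5. 3272.727ms @ 24/5 + 409.091ms (3/5)
6. 3681.818ms @ 27/5 + 409.091ms (3/5)
7. 4090.909ms @ 6 + 2045.455ms (3)
8. 6136.364ms @ 9 + 1022.727ms (3/2)
9. 7159.091ms @ 21/2 + 1022.727ms (3/2)

note 8 onset = 9b = 6136.364ms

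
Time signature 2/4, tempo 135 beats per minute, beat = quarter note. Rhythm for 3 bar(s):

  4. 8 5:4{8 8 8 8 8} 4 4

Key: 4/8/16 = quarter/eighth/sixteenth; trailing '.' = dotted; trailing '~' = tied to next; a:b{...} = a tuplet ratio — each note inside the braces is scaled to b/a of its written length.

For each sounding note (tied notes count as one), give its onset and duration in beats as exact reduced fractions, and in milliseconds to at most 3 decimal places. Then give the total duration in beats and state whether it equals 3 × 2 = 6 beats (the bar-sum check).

1) 0.0ms=0b +666.667ms=3/2b
2) 666.667ms=3/2b +222.222ms=1/2b
3) 888.889ms=2b +177.778ms=2/5b
4) 1066.667ms=12/5b +177.778ms=2/5b
5) 1244.444ms=14/5b +177.778ms=2/5b
6) 1422.222ms=16/5b +177.778ms=2/5b
7) 1600.0ms=18/5b +177.778ms=2/5b
8) 1777.778ms=4b +444.444ms=1b
9) 2222.222ms=5b +444.444ms=1b
Σ=6b of 6 (135bpm 2/4) — PASS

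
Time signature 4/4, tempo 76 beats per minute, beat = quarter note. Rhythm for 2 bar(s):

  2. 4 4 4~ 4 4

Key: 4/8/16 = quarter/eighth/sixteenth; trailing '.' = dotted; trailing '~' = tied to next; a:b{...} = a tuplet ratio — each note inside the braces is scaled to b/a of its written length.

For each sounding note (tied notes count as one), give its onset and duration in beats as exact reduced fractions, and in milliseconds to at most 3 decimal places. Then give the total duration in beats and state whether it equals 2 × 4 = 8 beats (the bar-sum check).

1) 0.0ms=0b +2368.421ms=3b
2) 2368.421ms=3b +789.474ms=1b
3) 3157.895ms=4b +789.474ms=1b
4) 3947.368ms=5b +1578.947ms=2b
5) 5526.316ms=7b +789.474ms=1b
Σ=8b of 8 (76bpm 4/4) — PASS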